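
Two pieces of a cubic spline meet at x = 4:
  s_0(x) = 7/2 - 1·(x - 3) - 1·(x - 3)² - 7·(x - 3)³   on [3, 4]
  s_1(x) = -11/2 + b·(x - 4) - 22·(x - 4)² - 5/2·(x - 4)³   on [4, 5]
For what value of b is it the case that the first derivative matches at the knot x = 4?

-24

s_0'(x) = -1 - 2·(x - 3) - 21·(x - 3)², so s_0'(4) = -24. On the right, s_1'(4) = b, so b = -24.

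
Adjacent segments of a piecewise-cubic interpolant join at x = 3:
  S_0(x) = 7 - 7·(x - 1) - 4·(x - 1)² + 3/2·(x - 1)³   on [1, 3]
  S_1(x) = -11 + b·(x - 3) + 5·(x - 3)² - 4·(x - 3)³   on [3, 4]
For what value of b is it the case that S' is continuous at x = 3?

S_0'(x) = -7 - 8·(x - 1) + 9/2·(x - 1)², so S_0'(3) = -5. On the right, S_1'(3) = b, so b = -5.

-5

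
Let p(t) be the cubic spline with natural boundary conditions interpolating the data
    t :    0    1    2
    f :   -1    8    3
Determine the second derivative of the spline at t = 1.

-21

Write σ_i for p''(x_i). With h_i = 1, 1 and divided differences Δ_i = 9, -5, the continuity of p' gives the tridiagonal system
  1·σ_0 + 4·σ_1 + 1·σ_2 = 6(Δ_1 - Δ_0) = -84
Natural end conditions: σ_0 = σ_2 = 0.
Forward elimination and back-substitution give σ_0 = 0, σ_1 = -21, σ_2 = 0.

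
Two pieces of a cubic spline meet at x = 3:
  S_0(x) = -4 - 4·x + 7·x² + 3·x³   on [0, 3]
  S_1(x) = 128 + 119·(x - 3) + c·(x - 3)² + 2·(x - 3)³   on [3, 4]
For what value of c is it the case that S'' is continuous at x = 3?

34

S_0''(x) = 14 + 18·x, so S_0''(3) = 68. On the right, S_1''(3) = 2c, so c = 34.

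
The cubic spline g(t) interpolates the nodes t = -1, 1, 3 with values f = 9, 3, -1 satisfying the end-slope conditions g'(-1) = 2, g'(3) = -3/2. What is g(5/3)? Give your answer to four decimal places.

1.0370

Put M_i = g'' at the i-th knot. Here h = (2, 2) and Δ = (-3, -2), so the interior equations h_(i-1)·M_(i-1) + 2(h_(i-1)+h_i)·M_i + h_i·M_(i+1) = 6(Δ_i − Δ_(i-1)) read
  2·M_0 + 8·M_1 + 2·M_2 = 6(Δ_1 - Δ_0) = 6
Clamped end conditions give two more equations: 2h_0·M_0 + h_0·M_1 = 6(Δ_0 - g'(-1)) = -30 and h_1·M_1 + 2h_1·M_2 = 6(g'(3) - Δ_1) = 3.
Solving the tridiagonal system: M_0 = -73/8, M_1 = 13/4, M_2 = -7/8.
On [1, 3], g(t) = 3 - 31/8·(t - 1) + 13/8·(t - 1)² - 11/32·(t - 1)³.
With (t - 1) = 2/3: g(5/3) = 28/27.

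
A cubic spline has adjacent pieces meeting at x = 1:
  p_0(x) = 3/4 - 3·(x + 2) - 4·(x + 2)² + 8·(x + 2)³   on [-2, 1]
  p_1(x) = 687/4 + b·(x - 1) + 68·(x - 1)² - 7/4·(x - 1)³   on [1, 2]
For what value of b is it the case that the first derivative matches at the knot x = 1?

189

p_0'(x) = -3 - 8·(x + 2) + 24·(x + 2)², so p_0'(1) = 189. On the right, p_1'(1) = b, so b = 189.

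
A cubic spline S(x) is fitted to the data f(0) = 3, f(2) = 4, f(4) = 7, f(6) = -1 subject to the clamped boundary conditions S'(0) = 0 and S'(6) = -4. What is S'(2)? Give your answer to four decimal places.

1.8333

Let M_i = S''(x_i). Step sizes h_i = 2, 2, 2; slopes of the chords Δ_i = (y_(i+1) - y_i)/h_i = 1/2, 3/2, -4.
  2·M_0 + 8·M_1 + 2·M_2 = 6(Δ_1 - Δ_0) = 6
  2·M_1 + 8·M_2 + 2·M_3 = 6(Δ_2 - Δ_1) = -33
Clamped end conditions give two more equations: 2h_0·M_0 + h_0·M_1 = 6(Δ_0 - S'(0)) = 3 and h_2·M_2 + 2h_2·M_3 = 6(S'(6) - Δ_2) = 0.
Solving the tridiagonal system: M_0 = -1/3, M_1 = 13/6, M_2 = -16/3, M_3 = 8/3.
On [2, 4], S'(x) = b_1 + 2c_1·(x - 2) + 3d_1·(x - 2)² with b_1 = Δ_1 - h_1(2M_1 + M_2)/6 = 11/6, c_1 = M_1/2 = 13/12, d_1 = (M_2 - M_1)/(6h_1) = -5/8. So S'(2) = 11/6.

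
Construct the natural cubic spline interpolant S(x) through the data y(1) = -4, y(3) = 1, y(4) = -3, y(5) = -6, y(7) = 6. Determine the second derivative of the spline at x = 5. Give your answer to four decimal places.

8.8409

Put m_i = S'' at the i-th knot. Here h = (2, 1, 1, 2) and Δ = (5/2, -4, -3, 6), so the interior equations h_(i-1)·m_(i-1) + 2(h_(i-1)+h_i)·m_i + h_i·m_(i+1) = 6(Δ_i − Δ_(i-1)) read
  2·m_0 + 6·m_1 + 1·m_2 = 6(Δ_1 - Δ_0) = -39
  1·m_1 + 4·m_2 + 1·m_3 = 6(Δ_2 - Δ_1) = 6
  1·m_2 + 6·m_3 + 2·m_4 = 6(Δ_3 - Δ_2) = 54
Natural end conditions: m_0 = m_4 = 0.
Solving the tridiagonal system: m_0 = 0, m_1 = -293/44, m_2 = 21/22, m_3 = 389/44, m_4 = 0.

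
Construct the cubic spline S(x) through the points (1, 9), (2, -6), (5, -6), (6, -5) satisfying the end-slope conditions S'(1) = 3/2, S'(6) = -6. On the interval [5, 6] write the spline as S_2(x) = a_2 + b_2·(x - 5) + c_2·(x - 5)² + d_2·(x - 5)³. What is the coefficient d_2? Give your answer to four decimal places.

-2.3571

Let m_i = S''(x_i). Step sizes h_i = 1, 3, 1; slopes of the chords Δ_i = (y_(i+1) - y_i)/h_i = -15, 0, 1.
  1·m_0 + 8·m_1 + 3·m_2 = 6(Δ_1 - Δ_0) = 90
  3·m_1 + 8·m_2 + 1·m_3 = 6(Δ_2 - Δ_1) = 6
Clamped end conditions give two more equations: 2h_0·m_0 + h_0·m_1 = 6(Δ_0 - S'(1)) = -99 and h_2·m_2 + 2h_2·m_3 = 6(S'(6) - Δ_2) = -42.
Hence m_0 = -418/7, m_1 = 143/7, m_2 = -32/7, m_3 = -131/7.
On [5, 6], with S_2(x) = a_2 + b_2·(x - 5) + c_2·(x - 5)² + d_2·(x - 5)³: c_2 = m_2/2 = -16/7, d_2 = (m_3 - m_2)/(6h_2) = -33/14, b_2 = Δ_2 - h_2(2m_2 + m_3)/6 = 79/14.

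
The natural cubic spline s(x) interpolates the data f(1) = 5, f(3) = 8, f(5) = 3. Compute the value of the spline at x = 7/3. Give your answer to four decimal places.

7.7407

Put M_i = s'' at the i-th knot. Here h = (2, 2) and Δ = (3/2, -5/2), so the interior equations h_(i-1)·M_(i-1) + 2(h_(i-1)+h_i)·M_i + h_i·M_(i+1) = 6(Δ_i − Δ_(i-1)) read
  2·M_0 + 8·M_1 + 2·M_2 = 6(Δ_1 - Δ_0) = -24
Natural end conditions: M_0 = M_2 = 0.
Solving: M_0 = 0, M_1 = -3, M_2 = 0.
On [1, 3], s(x) = 5 + 5/2·(x - 1) + 0·(x - 1)² - 1/4·(x - 1)³.
With (x - 1) = 4/3: s(7/3) = 209/27.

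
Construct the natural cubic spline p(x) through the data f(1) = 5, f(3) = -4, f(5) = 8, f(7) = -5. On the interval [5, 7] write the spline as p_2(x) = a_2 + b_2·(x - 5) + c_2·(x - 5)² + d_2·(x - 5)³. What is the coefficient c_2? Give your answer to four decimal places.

Let M_i = p''(x_i). Step sizes h_i = 2, 2, 2; slopes of the chords Δ_i = (y_(i+1) - y_i)/h_i = -9/2, 6, -13/2.
  2·M_0 + 8·M_1 + 2·M_2 = 6(Δ_1 - Δ_0) = 63
  2·M_1 + 8·M_2 + 2·M_3 = 6(Δ_2 - Δ_1) = -75
Natural end conditions: M_0 = M_3 = 0.
Solving: M_0 = 0, M_1 = 109/10, M_2 = -121/10, M_3 = 0.
On [5, 7], with p_2(x) = a_2 + b_2·(x - 5) + c_2·(x - 5)² + d_2·(x - 5)³: c_2 = M_2/2 = -121/20, d_2 = (M_3 - M_2)/(6h_2) = 121/120, b_2 = Δ_2 - h_2(2M_2 + M_3)/6 = 47/30.

-6.0500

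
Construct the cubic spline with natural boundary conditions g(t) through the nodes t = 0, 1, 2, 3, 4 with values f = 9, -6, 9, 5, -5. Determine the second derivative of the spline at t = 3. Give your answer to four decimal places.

Write M_i for g''(x_i). With h_i = 1, 1, 1, 1 and divided differences Δ_i = -15, 15, -4, -10, the continuity of g' gives the tridiagonal system
  1·M_0 + 4·M_1 + 1·M_2 = 6(Δ_1 - Δ_0) = 180
  1·M_1 + 4·M_2 + 1·M_3 = 6(Δ_2 - Δ_1) = -114
  1·M_2 + 4·M_3 + 1·M_4 = 6(Δ_3 - Δ_2) = -36
Natural end conditions: M_0 = M_4 = 0.
Forward elimination and back-substitution give M_0 = 0, M_1 = 390/7, M_2 = -300/7, M_3 = 12/7, M_4 = 0.

1.7143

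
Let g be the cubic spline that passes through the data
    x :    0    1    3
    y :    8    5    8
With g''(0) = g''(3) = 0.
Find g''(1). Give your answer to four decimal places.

4.5000

Let m_i = g''(x_i). Step sizes h_i = 1, 2; slopes of the chords Δ_i = (y_(i+1) - y_i)/h_i = -3, 3/2.
  1·m_0 + 6·m_1 + 2·m_2 = 6(Δ_1 - Δ_0) = 27
Natural end conditions: m_0 = m_2 = 0.
Forward elimination and back-substitution give m_0 = 0, m_1 = 9/2, m_2 = 0.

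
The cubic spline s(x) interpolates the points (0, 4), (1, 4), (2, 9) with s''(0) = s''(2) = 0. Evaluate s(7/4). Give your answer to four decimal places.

Put M_i = s'' at the i-th knot. Here h = (1, 1) and Δ = (0, 5), so the interior equations h_(i-1)·M_(i-1) + 2(h_(i-1)+h_i)·M_i + h_i·M_(i+1) = 6(Δ_i − Δ_(i-1)) read
  1·M_0 + 4·M_1 + 1·M_2 = 6(Δ_1 - Δ_0) = 30
Natural end conditions: M_0 = M_2 = 0.
Solving the tridiagonal system: M_0 = 0, M_1 = 15/2, M_2 = 0.
On [1, 2], s(x) = 4 + 5/2·(x - 1) + 15/4·(x - 1)² - 5/4·(x - 1)³.
With (x - 1) = 3/4: s(7/4) = 1909/256.

7.4570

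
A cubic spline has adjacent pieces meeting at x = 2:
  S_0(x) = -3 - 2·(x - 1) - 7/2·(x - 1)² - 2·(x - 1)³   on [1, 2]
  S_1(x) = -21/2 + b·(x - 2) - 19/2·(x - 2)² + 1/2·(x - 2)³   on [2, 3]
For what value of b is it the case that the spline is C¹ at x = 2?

S_0'(x) = -2 - 7·(x - 1) - 6·(x - 1)², so S_0'(2) = -15. On the right, S_1'(2) = b, so b = -15.

-15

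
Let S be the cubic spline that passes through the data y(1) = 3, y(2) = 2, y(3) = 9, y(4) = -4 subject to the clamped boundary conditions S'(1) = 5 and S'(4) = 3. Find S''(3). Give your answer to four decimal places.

-58.1333

Write m_i for S''(x_i). With h_i = 1, 1, 1 and divided differences Δ_i = -1, 7, -13, the continuity of S' gives the tridiagonal system
  1·m_0 + 4·m_1 + 1·m_2 = 6(Δ_1 - Δ_0) = 48
  1·m_1 + 4·m_2 + 1·m_3 = 6(Δ_2 - Δ_1) = -120
Clamped end conditions give two more equations: 2h_0·m_0 + h_0·m_1 = 6(Δ_0 - S'(1)) = -36 and h_2·m_2 + 2h_2·m_3 = 6(S'(4) - Δ_2) = 96.
Solving: m_0 = -536/15, m_1 = 532/15, m_2 = -872/15, m_3 = 1156/15.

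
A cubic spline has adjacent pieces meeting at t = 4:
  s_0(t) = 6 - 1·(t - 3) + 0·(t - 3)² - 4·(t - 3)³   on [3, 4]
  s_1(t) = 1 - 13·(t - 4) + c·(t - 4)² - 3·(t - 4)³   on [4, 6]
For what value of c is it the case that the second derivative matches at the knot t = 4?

s_0''(t) = 0 - 24·(t - 3), so s_0''(4) = -24. On the right, s_1''(4) = 2c, so c = -12.

-12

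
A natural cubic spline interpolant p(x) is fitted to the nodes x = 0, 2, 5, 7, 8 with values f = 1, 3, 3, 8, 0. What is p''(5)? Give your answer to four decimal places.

Write σ_i for p''(x_i). With h_i = 2, 3, 2, 1 and divided differences Δ_i = 1, 0, 5/2, -8, the continuity of p' gives the tridiagonal system
  2·σ_0 + 10·σ_1 + 3·σ_2 = 6(Δ_1 - Δ_0) = -6
  3·σ_1 + 10·σ_2 + 2·σ_3 = 6(Δ_2 - Δ_1) = 15
  2·σ_2 + 6·σ_3 + 1·σ_4 = 6(Δ_3 - Δ_2) = -63
Natural end conditions: σ_0 = σ_4 = 0.
Hence σ_0 = 0, σ_1 = -492/253, σ_2 = 1134/253, σ_3 = -6069/506, σ_4 = 0.

4.4822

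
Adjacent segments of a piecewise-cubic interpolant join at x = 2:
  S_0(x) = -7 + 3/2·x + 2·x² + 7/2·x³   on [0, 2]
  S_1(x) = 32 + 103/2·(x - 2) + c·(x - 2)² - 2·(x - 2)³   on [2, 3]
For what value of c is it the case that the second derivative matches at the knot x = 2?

S_0''(x) = 4 + 21·x, so S_0''(2) = 46. On the right, S_1''(2) = 2c, so c = 23.

23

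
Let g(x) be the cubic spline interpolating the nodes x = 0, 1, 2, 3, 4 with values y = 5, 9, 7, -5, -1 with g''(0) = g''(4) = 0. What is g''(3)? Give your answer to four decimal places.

Put M_i = g'' at the i-th knot. Here h = (1, 1, 1, 1) and Δ = (4, -2, -12, 4), so the interior equations h_(i-1)·M_(i-1) + 2(h_(i-1)+h_i)·M_i + h_i·M_(i+1) = 6(Δ_i − Δ_(i-1)) read
  1·M_0 + 4·M_1 + 1·M_2 = 6(Δ_1 - Δ_0) = -36
  1·M_1 + 4·M_2 + 1·M_3 = 6(Δ_2 - Δ_1) = -60
  1·M_2 + 4·M_3 + 1·M_4 = 6(Δ_3 - Δ_2) = 96
Natural end conditions: M_0 = M_4 = 0.
Solving: M_0 = 0, M_1 = -51/14, M_2 = -150/7, M_3 = 411/14, M_4 = 0.

29.3571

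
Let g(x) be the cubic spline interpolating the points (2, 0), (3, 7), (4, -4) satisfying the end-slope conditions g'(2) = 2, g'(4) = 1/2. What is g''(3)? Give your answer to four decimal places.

Write σ_i for g''(x_i). With h_i = 1, 1 and divided differences Δ_i = 7, -11, the continuity of g' gives the tridiagonal system
  1·σ_0 + 4·σ_1 + 1·σ_2 = 6(Δ_1 - Δ_0) = -108
Clamped end conditions give two more equations: 2h_0·σ_0 + h_0·σ_1 = 6(Δ_0 - g'(2)) = 30 and h_1·σ_1 + 2h_1·σ_2 = 6(g'(4) - Δ_1) = 69.
Solving: σ_0 = 165/4, σ_1 = -105/2, σ_2 = 243/4.

-52.5000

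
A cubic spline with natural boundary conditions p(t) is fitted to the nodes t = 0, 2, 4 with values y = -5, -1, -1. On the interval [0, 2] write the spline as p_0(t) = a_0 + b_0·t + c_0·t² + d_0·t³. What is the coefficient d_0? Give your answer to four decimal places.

-0.1250

Let σ_i = p''(x_i). Step sizes h_i = 2, 2; slopes of the chords Δ_i = (y_(i+1) - y_i)/h_i = 2, 0.
  2·σ_0 + 8·σ_1 + 2·σ_2 = 6(Δ_1 - Δ_0) = -12
Natural end conditions: σ_0 = σ_2 = 0.
Solving the tridiagonal system: σ_0 = 0, σ_1 = -3/2, σ_2 = 0.
On [0, 2], with p_0(t) = a_0 + b_0·t + c_0·t² + d_0·t³: c_0 = σ_0/2 = 0, d_0 = (σ_1 - σ_0)/(6h_0) = -1/8, b_0 = Δ_0 - h_0(2σ_0 + σ_1)/6 = 5/2.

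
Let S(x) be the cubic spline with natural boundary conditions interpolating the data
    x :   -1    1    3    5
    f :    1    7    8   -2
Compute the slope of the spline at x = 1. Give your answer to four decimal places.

2.4000

Put m_i = S'' at the i-th knot. Here h = (2, 2, 2) and Δ = (3, 1/2, -5), so the interior equations h_(i-1)·m_(i-1) + 2(h_(i-1)+h_i)·m_i + h_i·m_(i+1) = 6(Δ_i − Δ_(i-1)) read
  2·m_0 + 8·m_1 + 2·m_2 = 6(Δ_1 - Δ_0) = -15
  2·m_1 + 8·m_2 + 2·m_3 = 6(Δ_2 - Δ_1) = -33
Natural end conditions: m_0 = m_3 = 0.
Hence m_0 = 0, m_1 = -9/10, m_2 = -39/10, m_3 = 0.
On [1, 3], S'(x) = b_1 + 2c_1·(x - 1) + 3d_1·(x - 1)² with b_1 = Δ_1 - h_1(2m_1 + m_2)/6 = 12/5, c_1 = m_1/2 = -9/20, d_1 = (m_2 - m_1)/(6h_1) = -1/4. So S'(1) = 12/5.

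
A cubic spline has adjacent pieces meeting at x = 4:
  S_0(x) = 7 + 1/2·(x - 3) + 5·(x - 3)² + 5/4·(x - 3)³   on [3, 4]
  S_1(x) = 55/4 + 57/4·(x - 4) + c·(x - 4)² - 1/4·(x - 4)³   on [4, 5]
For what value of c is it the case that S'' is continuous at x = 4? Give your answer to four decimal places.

S_0''(x) = 10 + 15/2·(x - 3), so S_0''(4) = 35/2. On the right, S_1''(4) = 2c, so c = 35/4.

8.7500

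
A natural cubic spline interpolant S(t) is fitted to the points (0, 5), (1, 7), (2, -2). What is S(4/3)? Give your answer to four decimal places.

5.0185

With M_i denoting the second derivative at x_i, h_i = 1, 1, and Δ_i = (y_(i+1) − y_i)/h_i = 2, -9:
  1·M_0 + 4·M_1 + 1·M_2 = 6(Δ_1 - Δ_0) = -66
Natural end conditions: M_0 = M_2 = 0.
Hence M_0 = 0, M_1 = -33/2, M_2 = 0.
On [1, 2], S(t) = 7 - 7/2·(t - 1) - 33/4·(t - 1)² + 11/4·(t - 1)³.
With (t - 1) = 1/3: S(4/3) = 271/54.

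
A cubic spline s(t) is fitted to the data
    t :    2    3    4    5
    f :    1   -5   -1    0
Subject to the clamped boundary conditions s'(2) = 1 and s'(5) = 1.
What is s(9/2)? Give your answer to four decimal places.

Let σ_i = s''(x_i). Step sizes h_i = 1, 1, 1; slopes of the chords Δ_i = (y_(i+1) - y_i)/h_i = -6, 4, 1.
  1·σ_0 + 4·σ_1 + 1·σ_2 = 6(Δ_1 - Δ_0) = 60
  1·σ_1 + 4·σ_2 + 1·σ_3 = 6(Δ_2 - Δ_1) = -18
Clamped end conditions give two more equations: 2h_0·σ_0 + h_0·σ_1 = 6(Δ_0 - s'(2)) = -42 and h_2·σ_2 + 2h_2·σ_3 = 6(s'(5) - Δ_2) = 0.
Solving: σ_0 = -172/5, σ_1 = 134/5, σ_2 = -64/5, σ_3 = 32/5.
On [4, 5], s(t) = -1 + 21/5·(t - 4) - 32/5·(t - 4)² + 16/5·(t - 4)³.
With (t - 4) = 1/2: s(9/2) = -1/10.

-0.1000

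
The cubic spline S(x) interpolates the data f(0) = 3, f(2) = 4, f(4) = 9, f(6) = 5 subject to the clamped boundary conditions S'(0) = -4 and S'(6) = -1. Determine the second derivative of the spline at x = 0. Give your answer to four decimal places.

6.2000

Put M_i = S'' at the i-th knot. Here h = (2, 2, 2) and Δ = (1/2, 5/2, -2), so the interior equations h_(i-1)·M_(i-1) + 2(h_(i-1)+h_i)·M_i + h_i·M_(i+1) = 6(Δ_i − Δ_(i-1)) read
  2·M_0 + 8·M_1 + 2·M_2 = 6(Δ_1 - Δ_0) = 12
  2·M_1 + 8·M_2 + 2·M_3 = 6(Δ_2 - Δ_1) = -27
Clamped end conditions give two more equations: 2h_0·M_0 + h_0·M_1 = 6(Δ_0 - S'(0)) = 27 and h_2·M_2 + 2h_2·M_3 = 6(S'(6) - Δ_2) = 6.
Solving: M_0 = 31/5, M_1 = 11/10, M_2 = -23/5, M_3 = 19/5.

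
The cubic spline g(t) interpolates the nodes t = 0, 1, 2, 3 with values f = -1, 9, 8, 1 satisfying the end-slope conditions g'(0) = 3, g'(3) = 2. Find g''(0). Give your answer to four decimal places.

31.7333

With M_i denoting the second derivative at x_i, h_i = 1, 1, 1, and Δ_i = (y_(i+1) − y_i)/h_i = 10, -1, -7:
  1·M_0 + 4·M_1 + 1·M_2 = 6(Δ_1 - Δ_0) = -66
  1·M_1 + 4·M_2 + 1·M_3 = 6(Δ_2 - Δ_1) = -36
Clamped end conditions give two more equations: 2h_0·M_0 + h_0·M_1 = 6(Δ_0 - g'(0)) = 42 and h_2·M_2 + 2h_2·M_3 = 6(g'(3) - Δ_2) = 54.
Hence M_0 = 476/15, M_1 = -322/15, M_2 = -178/15, M_3 = 494/15.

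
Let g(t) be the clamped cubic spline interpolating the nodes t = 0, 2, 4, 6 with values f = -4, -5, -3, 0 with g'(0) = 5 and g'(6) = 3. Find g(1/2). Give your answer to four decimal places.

-2.6344

Write M_i for g''(x_i). With h_i = 2, 2, 2 and divided differences Δ_i = -1/2, 1, 3/2, the continuity of g' gives the tridiagonal system
  2·M_0 + 8·M_1 + 2·M_2 = 6(Δ_1 - Δ_0) = 9
  2·M_1 + 8·M_2 + 2·M_3 = 6(Δ_2 - Δ_1) = 3
Clamped end conditions give two more equations: 2h_0·M_0 + h_0·M_1 = 6(Δ_0 - g'(0)) = -33 and h_2·M_2 + 2h_2·M_3 = 6(g'(6) - Δ_2) = 9.
Solving: M_0 = -154/15, M_1 = 121/30, M_2 = -41/30, M_3 = 44/15.
On [0, 2], g(t) = -4 + 5·t - 77/15·t² + 143/120·t³.
With t = 1/2: g(1/2) = -843/320.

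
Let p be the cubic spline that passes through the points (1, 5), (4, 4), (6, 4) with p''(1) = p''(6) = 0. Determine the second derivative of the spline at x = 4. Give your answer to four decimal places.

0.2000

Put σ_i = p'' at the i-th knot. Here h = (3, 2) and Δ = (-1/3, 0), so the interior equations h_(i-1)·σ_(i-1) + 2(h_(i-1)+h_i)·σ_i + h_i·σ_(i+1) = 6(Δ_i − Δ_(i-1)) read
  3·σ_0 + 10·σ_1 + 2·σ_2 = 6(Δ_1 - Δ_0) = 2
Natural end conditions: σ_0 = σ_2 = 0.
Solving: σ_0 = 0, σ_1 = 1/5, σ_2 = 0.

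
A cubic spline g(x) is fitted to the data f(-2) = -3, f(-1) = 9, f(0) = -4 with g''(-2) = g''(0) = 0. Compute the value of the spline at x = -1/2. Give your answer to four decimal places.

Let σ_i = g''(x_i). Step sizes h_i = 1, 1; slopes of the chords Δ_i = (y_(i+1) - y_i)/h_i = 12, -13.
  1·σ_0 + 4·σ_1 + 1·σ_2 = 6(Δ_1 - Δ_0) = -150
Natural end conditions: σ_0 = σ_2 = 0.
Hence σ_0 = 0, σ_1 = -75/2, σ_2 = 0.
On [-1, 0], g(x) = 9 - 1/2·(x + 1) - 75/4·(x + 1)² + 25/4·(x + 1)³.
With (x + 1) = 1/2: g(-1/2) = 155/32.

4.8438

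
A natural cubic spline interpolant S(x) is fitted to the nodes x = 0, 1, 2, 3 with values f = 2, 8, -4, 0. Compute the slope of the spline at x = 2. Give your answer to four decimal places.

Write σ_i for S''(x_i). With h_i = 1, 1, 1 and divided differences Δ_i = 6, -12, 4, the continuity of S' gives the tridiagonal system
  1·σ_0 + 4·σ_1 + 1·σ_2 = 6(Δ_1 - Δ_0) = -108
  1·σ_1 + 4·σ_2 + 1·σ_3 = 6(Δ_2 - Δ_1) = 96
Natural end conditions: σ_0 = σ_3 = 0.
Solving: σ_0 = 0, σ_1 = -176/5, σ_2 = 164/5, σ_3 = 0.
On [2, 3], S'(x) = b_2 + 2c_2·(x - 2) + 3d_2·(x - 2)² with b_2 = Δ_2 - h_2(2σ_2 + σ_3)/6 = -104/15, c_2 = σ_2/2 = 82/5, d_2 = (σ_3 - σ_2)/(6h_2) = -82/15. So S'(2) = -104/15.

-6.9333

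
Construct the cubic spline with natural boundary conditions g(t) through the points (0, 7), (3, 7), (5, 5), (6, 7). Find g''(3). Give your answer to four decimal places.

Write σ_i for g''(x_i). With h_i = 3, 2, 1 and divided differences Δ_i = 0, -1, 2, the continuity of g' gives the tridiagonal system
  3·σ_0 + 10·σ_1 + 2·σ_2 = 6(Δ_1 - Δ_0) = -6
  2·σ_1 + 6·σ_2 + 1·σ_3 = 6(Δ_2 - Δ_1) = 18
Natural end conditions: σ_0 = σ_3 = 0.
Hence σ_0 = 0, σ_1 = -9/7, σ_2 = 24/7, σ_3 = 0.

-1.2857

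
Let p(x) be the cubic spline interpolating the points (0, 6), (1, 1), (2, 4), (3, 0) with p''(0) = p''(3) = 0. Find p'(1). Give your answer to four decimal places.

0.2000

Write m_i for p''(x_i). With h_i = 1, 1, 1 and divided differences Δ_i = -5, 3, -4, the continuity of p' gives the tridiagonal system
  1·m_0 + 4·m_1 + 1·m_2 = 6(Δ_1 - Δ_0) = 48
  1·m_1 + 4·m_2 + 1·m_3 = 6(Δ_2 - Δ_1) = -42
Natural end conditions: m_0 = m_3 = 0.
Solving: m_0 = 0, m_1 = 78/5, m_2 = -72/5, m_3 = 0.
On [1, 2], p'(x) = b_1 + 2c_1·(x - 1) + 3d_1·(x - 1)² with b_1 = Δ_1 - h_1(2m_1 + m_2)/6 = 1/5, c_1 = m_1/2 = 39/5, d_1 = (m_2 - m_1)/(6h_1) = -5. So p'(1) = 1/5.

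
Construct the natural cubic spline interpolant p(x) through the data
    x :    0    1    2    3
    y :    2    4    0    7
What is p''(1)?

Let M_i = p''(x_i). Step sizes h_i = 1, 1, 1; slopes of the chords Δ_i = (y_(i+1) - y_i)/h_i = 2, -4, 7.
  1·M_0 + 4·M_1 + 1·M_2 = 6(Δ_1 - Δ_0) = -36
  1·M_1 + 4·M_2 + 1·M_3 = 6(Δ_2 - Δ_1) = 66
Natural end conditions: M_0 = M_3 = 0.
Hence M_0 = 0, M_1 = -14, M_2 = 20, M_3 = 0.

-14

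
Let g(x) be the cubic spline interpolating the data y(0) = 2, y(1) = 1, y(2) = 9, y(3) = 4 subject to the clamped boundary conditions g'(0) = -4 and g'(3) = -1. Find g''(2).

Let m_i = g''(x_i). Step sizes h_i = 1, 1, 1; slopes of the chords Δ_i = (y_(i+1) - y_i)/h_i = -1, 8, -5.
  1·m_0 + 4·m_1 + 1·m_2 = 6(Δ_1 - Δ_0) = 54
  1·m_1 + 4·m_2 + 1·m_3 = 6(Δ_2 - Δ_1) = -78
Clamped end conditions give two more equations: 2h_0·m_0 + h_0·m_1 = 6(Δ_0 - g'(0)) = 18 and h_2·m_2 + 2h_2·m_3 = 6(g'(3) - Δ_2) = 24.
Forward elimination and back-substitution give m_0 = -2, m_1 = 22, m_2 = -32, m_3 = 28.

-32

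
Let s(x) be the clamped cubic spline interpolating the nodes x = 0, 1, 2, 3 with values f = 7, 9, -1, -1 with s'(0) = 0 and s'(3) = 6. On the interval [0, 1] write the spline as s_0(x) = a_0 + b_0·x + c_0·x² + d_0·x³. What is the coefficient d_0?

-8

Write M_i for s''(x_i). With h_i = 1, 1, 1 and divided differences Δ_i = 2, -10, 0, the continuity of s' gives the tridiagonal system
  1·M_0 + 4·M_1 + 1·M_2 = 6(Δ_1 - Δ_0) = -72
  1·M_1 + 4·M_2 + 1·M_3 = 6(Δ_2 - Δ_1) = 60
Clamped end conditions give two more equations: 2h_0·M_0 + h_0·M_1 = 6(Δ_0 - s'(0)) = 12 and h_2·M_2 + 2h_2·M_3 = 6(s'(3) - Δ_2) = 36.
Solving: M_0 = 20, M_1 = -28, M_2 = 20, M_3 = 8.
On [0, 1], with s_0(x) = a_0 + b_0·x + c_0·x² + d_0·x³: c_0 = M_0/2 = 10, d_0 = (M_1 - M_0)/(6h_0) = -8, b_0 = Δ_0 - h_0(2M_0 + M_1)/6 = 0.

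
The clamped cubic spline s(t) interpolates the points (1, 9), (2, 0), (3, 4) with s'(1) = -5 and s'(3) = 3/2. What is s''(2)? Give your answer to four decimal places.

32.5000

With M_i denoting the second derivative at x_i, h_i = 1, 1, and Δ_i = (y_(i+1) − y_i)/h_i = -9, 4:
  1·M_0 + 4·M_1 + 1·M_2 = 6(Δ_1 - Δ_0) = 78
Clamped end conditions give two more equations: 2h_0·M_0 + h_0·M_1 = 6(Δ_0 - s'(1)) = -24 and h_1·M_1 + 2h_1·M_2 = 6(s'(3) - Δ_1) = -15.
Solving: M_0 = -113/4, M_1 = 65/2, M_2 = -95/4.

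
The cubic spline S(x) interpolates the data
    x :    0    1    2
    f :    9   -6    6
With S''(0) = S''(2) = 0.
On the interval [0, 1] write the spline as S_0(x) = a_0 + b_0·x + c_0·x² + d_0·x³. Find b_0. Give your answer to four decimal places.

Put M_i = S'' at the i-th knot. Here h = (1, 1) and Δ = (-15, 12), so the interior equations h_(i-1)·M_(i-1) + 2(h_(i-1)+h_i)·M_i + h_i·M_(i+1) = 6(Δ_i − Δ_(i-1)) read
  1·M_0 + 4·M_1 + 1·M_2 = 6(Δ_1 - Δ_0) = 162
Natural end conditions: M_0 = M_2 = 0.
Solving the tridiagonal system: M_0 = 0, M_1 = 81/2, M_2 = 0.
On [0, 1], with S_0(x) = a_0 + b_0·x + c_0·x² + d_0·x³: c_0 = M_0/2 = 0, d_0 = (M_1 - M_0)/(6h_0) = 27/4, b_0 = Δ_0 - h_0(2M_0 + M_1)/6 = -87/4.

-21.7500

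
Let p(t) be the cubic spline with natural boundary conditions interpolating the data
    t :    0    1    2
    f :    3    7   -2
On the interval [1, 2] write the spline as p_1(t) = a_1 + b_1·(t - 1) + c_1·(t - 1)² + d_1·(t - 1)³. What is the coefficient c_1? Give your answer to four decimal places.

-9.7500

Write σ_i for p''(x_i). With h_i = 1, 1 and divided differences Δ_i = 4, -9, the continuity of p' gives the tridiagonal system
  1·σ_0 + 4·σ_1 + 1·σ_2 = 6(Δ_1 - Δ_0) = -78
Natural end conditions: σ_0 = σ_2 = 0.
Hence σ_0 = 0, σ_1 = -39/2, σ_2 = 0.
On [1, 2], with p_1(t) = a_1 + b_1·(t - 1) + c_1·(t - 1)² + d_1·(t - 1)³: c_1 = σ_1/2 = -39/4, d_1 = (σ_2 - σ_1)/(6h_1) = 13/4, b_1 = Δ_1 - h_1(2σ_1 + σ_2)/6 = -5/2.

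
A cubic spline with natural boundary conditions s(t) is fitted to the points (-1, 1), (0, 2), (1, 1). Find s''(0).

Write m_i for s''(x_i). With h_i = 1, 1 and divided differences Δ_i = 1, -1, the continuity of s' gives the tridiagonal system
  1·m_0 + 4·m_1 + 1·m_2 = 6(Δ_1 - Δ_0) = -12
Natural end conditions: m_0 = m_2 = 0.
Hence m_0 = 0, m_1 = -3, m_2 = 0.

-3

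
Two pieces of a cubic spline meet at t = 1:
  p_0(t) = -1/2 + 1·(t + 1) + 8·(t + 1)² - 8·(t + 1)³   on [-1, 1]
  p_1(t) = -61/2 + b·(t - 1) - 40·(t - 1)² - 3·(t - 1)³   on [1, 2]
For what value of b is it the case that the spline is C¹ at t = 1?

-63

p_0'(t) = 1 + 16·(t + 1) - 24·(t + 1)², so p_0'(1) = -63. On the right, p_1'(1) = b, so b = -63.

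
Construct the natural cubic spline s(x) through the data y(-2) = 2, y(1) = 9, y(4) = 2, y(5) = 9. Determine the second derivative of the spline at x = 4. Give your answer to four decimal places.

8.6897

Let σ_i = s''(x_i). Step sizes h_i = 3, 3, 1; slopes of the chords Δ_i = (y_(i+1) - y_i)/h_i = 7/3, -7/3, 7.
  3·σ_0 + 12·σ_1 + 3·σ_2 = 6(Δ_1 - Δ_0) = -28
  3·σ_1 + 8·σ_2 + 1·σ_3 = 6(Δ_2 - Δ_1) = 56
Natural end conditions: σ_0 = σ_3 = 0.
Solving the tridiagonal system: σ_0 = 0, σ_1 = -392/87, σ_2 = 252/29, σ_3 = 0.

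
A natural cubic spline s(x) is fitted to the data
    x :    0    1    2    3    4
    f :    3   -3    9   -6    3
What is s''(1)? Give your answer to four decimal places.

43.0714

Put σ_i = s'' at the i-th knot. Here h = (1, 1, 1, 1) and Δ = (-6, 12, -15, 9), so the interior equations h_(i-1)·σ_(i-1) + 2(h_(i-1)+h_i)·σ_i + h_i·σ_(i+1) = 6(Δ_i − Δ_(i-1)) read
  1·σ_0 + 4·σ_1 + 1·σ_2 = 6(Δ_1 - Δ_0) = 108
  1·σ_1 + 4·σ_2 + 1·σ_3 = 6(Δ_2 - Δ_1) = -162
  1·σ_2 + 4·σ_3 + 1·σ_4 = 6(Δ_3 - Δ_2) = 144
Natural end conditions: σ_0 = σ_4 = 0.
Solving the tridiagonal system: σ_0 = 0, σ_1 = 603/14, σ_2 = -450/7, σ_3 = 729/14, σ_4 = 0.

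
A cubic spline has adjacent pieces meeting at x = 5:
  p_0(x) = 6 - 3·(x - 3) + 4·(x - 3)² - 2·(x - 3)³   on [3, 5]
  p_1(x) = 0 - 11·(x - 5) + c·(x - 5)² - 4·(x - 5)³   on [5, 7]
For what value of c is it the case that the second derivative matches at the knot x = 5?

-8

p_0''(x) = 8 - 12·(x - 3), so p_0''(5) = -16. On the right, p_1''(5) = 2c, so c = -8.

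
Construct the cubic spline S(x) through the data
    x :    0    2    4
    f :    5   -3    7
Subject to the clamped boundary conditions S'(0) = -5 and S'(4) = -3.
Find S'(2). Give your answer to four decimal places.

With M_i denoting the second derivative at x_i, h_i = 2, 2, and Δ_i = (y_(i+1) − y_i)/h_i = -4, 5:
  2·M_0 + 8·M_1 + 2·M_2 = 6(Δ_1 - Δ_0) = 54
Clamped end conditions give two more equations: 2h_0·M_0 + h_0·M_1 = 6(Δ_0 - S'(0)) = 6 and h_1·M_1 + 2h_1·M_2 = 6(S'(4) - Δ_1) = -48.
Hence M_0 = -19/4, M_1 = 25/2, M_2 = -73/4.
On [2, 4], S'(x) = b_1 + 2c_1·(x - 2) + 3d_1·(x - 2)² with b_1 = Δ_1 - h_1(2M_1 + M_2)/6 = 11/4, c_1 = M_1/2 = 25/4, d_1 = (M_2 - M_1)/(6h_1) = -41/16. So S'(2) = 11/4.

2.7500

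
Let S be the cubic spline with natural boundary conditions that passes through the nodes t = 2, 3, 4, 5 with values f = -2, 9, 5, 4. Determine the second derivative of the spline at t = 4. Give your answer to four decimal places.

10.8000

Put M_i = S'' at the i-th knot. Here h = (1, 1, 1) and Δ = (11, -4, -1), so the interior equations h_(i-1)·M_(i-1) + 2(h_(i-1)+h_i)·M_i + h_i·M_(i+1) = 6(Δ_i − Δ_(i-1)) read
  1·M_0 + 4·M_1 + 1·M_2 = 6(Δ_1 - Δ_0) = -90
  1·M_1 + 4·M_2 + 1·M_3 = 6(Δ_2 - Δ_1) = 18
Natural end conditions: M_0 = M_3 = 0.
Solving: M_0 = 0, M_1 = -126/5, M_2 = 54/5, M_3 = 0.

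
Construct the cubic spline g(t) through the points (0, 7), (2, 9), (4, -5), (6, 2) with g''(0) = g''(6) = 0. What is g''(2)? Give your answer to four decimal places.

-8.5000

Write M_i for g''(x_i). With h_i = 2, 2, 2 and divided differences Δ_i = 1, -7, 7/2, the continuity of g' gives the tridiagonal system
  2·M_0 + 8·M_1 + 2·M_2 = 6(Δ_1 - Δ_0) = -48
  2·M_1 + 8·M_2 + 2·M_3 = 6(Δ_2 - Δ_1) = 63
Natural end conditions: M_0 = M_3 = 0.
Solving the tridiagonal system: M_0 = 0, M_1 = -17/2, M_2 = 10, M_3 = 0.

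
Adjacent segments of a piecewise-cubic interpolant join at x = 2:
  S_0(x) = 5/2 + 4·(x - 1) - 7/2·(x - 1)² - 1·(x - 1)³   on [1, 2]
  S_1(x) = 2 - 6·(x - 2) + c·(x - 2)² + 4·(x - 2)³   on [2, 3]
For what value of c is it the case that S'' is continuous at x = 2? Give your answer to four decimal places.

S_0''(x) = -7 - 6·(x - 1), so S_0''(2) = -13. On the right, S_1''(2) = 2c, so c = -13/2.

-6.5000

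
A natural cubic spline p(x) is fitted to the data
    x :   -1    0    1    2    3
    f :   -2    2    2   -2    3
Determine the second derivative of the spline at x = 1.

-9

Write σ_i for p''(x_i). With h_i = 1, 1, 1, 1 and divided differences Δ_i = 4, 0, -4, 5, the continuity of p' gives the tridiagonal system
  1·σ_0 + 4·σ_1 + 1·σ_2 = 6(Δ_1 - Δ_0) = -24
  1·σ_1 + 4·σ_2 + 1·σ_3 = 6(Δ_2 - Δ_1) = -24
  1·σ_2 + 4·σ_3 + 1·σ_4 = 6(Δ_3 - Δ_2) = 54
Natural end conditions: σ_0 = σ_4 = 0.
Hence σ_0 = 0, σ_1 = -15/4, σ_2 = -9, σ_3 = 63/4, σ_4 = 0.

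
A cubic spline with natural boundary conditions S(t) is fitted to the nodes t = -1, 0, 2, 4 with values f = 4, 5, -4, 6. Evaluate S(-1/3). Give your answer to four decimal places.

5.1970

Let σ_i = S''(x_i). Step sizes h_i = 1, 2, 2; slopes of the chords Δ_i = (y_(i+1) - y_i)/h_i = 1, -9/2, 5.
  1·σ_0 + 6·σ_1 + 2·σ_2 = 6(Δ_1 - Δ_0) = -33
  2·σ_1 + 8·σ_2 + 2·σ_3 = 6(Δ_2 - Δ_1) = 57
Natural end conditions: σ_0 = σ_3 = 0.
Forward elimination and back-substitution give σ_0 = 0, σ_1 = -189/22, σ_2 = 102/11, σ_3 = 0.
On [-1, 0], S(t) = 4 + 107/44·(t + 1) + 0·(t + 1)² - 63/44·(t + 1)³.
With (t + 1) = 2/3: S(-1/3) = 343/66.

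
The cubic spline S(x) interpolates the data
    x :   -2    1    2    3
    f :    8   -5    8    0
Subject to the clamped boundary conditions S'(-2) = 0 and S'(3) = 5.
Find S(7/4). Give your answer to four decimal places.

Put M_i = S'' at the i-th knot. Here h = (3, 1, 1) and Δ = (-13/3, 13, -8), so the interior equations h_(i-1)·M_(i-1) + 2(h_(i-1)+h_i)·M_i + h_i·M_(i+1) = 6(Δ_i − Δ_(i-1)) read
  3·M_0 + 8·M_1 + 1·M_2 = 6(Δ_1 - Δ_0) = 104
  1·M_1 + 4·M_2 + 1·M_3 = 6(Δ_2 - Δ_1) = -126
Clamped end conditions give two more equations: 2h_0·M_0 + h_0·M_1 = 6(Δ_0 - S'(-2)) = -26 and h_2·M_2 + 2h_2·M_3 = 6(S'(3) - Δ_2) = 78.
Forward elimination and back-substitution give M_0 = -1526/87, M_1 = 766/29, M_2 = -1586/29, M_3 = 1924/29.
On [1, 2], S(x) = -5 + 386/29·(x - 1) + 383/29·(x - 1)² - 392/29·(x - 1)³.
With (x - 1) = 3/4: S(7/4) = 3113/464.

6.7091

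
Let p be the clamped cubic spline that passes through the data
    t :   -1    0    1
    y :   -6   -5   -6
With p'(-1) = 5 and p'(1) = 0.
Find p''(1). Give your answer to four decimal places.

Put σ_i = p'' at the i-th knot. Here h = (1, 1) and Δ = (1, -1), so the interior equations h_(i-1)·σ_(i-1) + 2(h_(i-1)+h_i)·σ_i + h_i·σ_(i+1) = 6(Δ_i − Δ_(i-1)) read
  1·σ_0 + 4·σ_1 + 1·σ_2 = 6(Δ_1 - Δ_0) = -12
Clamped end conditions give two more equations: 2h_0·σ_0 + h_0·σ_1 = 6(Δ_0 - p'(-1)) = -24 and h_1·σ_1 + 2h_1·σ_2 = 6(p'(1) - Δ_1) = 6.
Solving: σ_0 = -23/2, σ_1 = -1, σ_2 = 7/2.

3.5000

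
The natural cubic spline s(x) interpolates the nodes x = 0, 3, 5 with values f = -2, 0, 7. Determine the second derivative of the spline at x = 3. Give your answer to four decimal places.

Put m_i = s'' at the i-th knot. Here h = (3, 2) and Δ = (2/3, 7/2), so the interior equations h_(i-1)·m_(i-1) + 2(h_(i-1)+h_i)·m_i + h_i·m_(i+1) = 6(Δ_i − Δ_(i-1)) read
  3·m_0 + 10·m_1 + 2·m_2 = 6(Δ_1 - Δ_0) = 17
Natural end conditions: m_0 = m_2 = 0.
Hence m_0 = 0, m_1 = 17/10, m_2 = 0.

1.7000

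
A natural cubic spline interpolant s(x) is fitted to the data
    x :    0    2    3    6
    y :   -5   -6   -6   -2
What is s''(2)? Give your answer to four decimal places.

0.3404

Let m_i = s''(x_i). Step sizes h_i = 2, 1, 3; slopes of the chords Δ_i = (y_(i+1) - y_i)/h_i = -1/2, 0, 4/3.
  2·m_0 + 6·m_1 + 1·m_2 = 6(Δ_1 - Δ_0) = 3
  1·m_1 + 8·m_2 + 3·m_3 = 6(Δ_2 - Δ_1) = 8
Natural end conditions: m_0 = m_3 = 0.
Solving: m_0 = 0, m_1 = 16/47, m_2 = 45/47, m_3 = 0.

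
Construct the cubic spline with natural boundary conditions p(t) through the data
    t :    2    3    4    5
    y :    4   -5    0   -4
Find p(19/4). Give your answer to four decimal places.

-2.2188

Let M_i = p''(x_i). Step sizes h_i = 1, 1, 1; slopes of the chords Δ_i = (y_(i+1) - y_i)/h_i = -9, 5, -4.
  1·M_0 + 4·M_1 + 1·M_2 = 6(Δ_1 - Δ_0) = 84
  1·M_1 + 4·M_2 + 1·M_3 = 6(Δ_2 - Δ_1) = -54
Natural end conditions: M_0 = M_3 = 0.
Solving the tridiagonal system: M_0 = 0, M_1 = 26, M_2 = -20, M_3 = 0.
On [4, 5], p(t) = 0 + 8/3·(t - 4) - 10·(t - 4)² + 10/3·(t - 4)³.
With (t - 4) = 3/4: p(19/4) = -71/32.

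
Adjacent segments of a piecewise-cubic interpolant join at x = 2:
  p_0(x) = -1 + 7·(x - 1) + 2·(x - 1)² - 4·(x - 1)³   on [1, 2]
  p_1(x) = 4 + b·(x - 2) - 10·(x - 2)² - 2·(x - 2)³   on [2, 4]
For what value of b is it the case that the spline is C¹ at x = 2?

p_0'(x) = 7 + 4·(x - 1) - 12·(x - 1)², so p_0'(2) = -1. On the right, p_1'(2) = b, so b = -1.

-1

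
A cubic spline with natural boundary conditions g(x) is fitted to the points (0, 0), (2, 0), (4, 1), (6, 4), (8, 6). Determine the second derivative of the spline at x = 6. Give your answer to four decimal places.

Put m_i = g'' at the i-th knot. Here h = (2, 2, 2, 2) and Δ = (0, 1/2, 3/2, 1), so the interior equations h_(i-1)·m_(i-1) + 2(h_(i-1)+h_i)·m_i + h_i·m_(i+1) = 6(Δ_i − Δ_(i-1)) read
  2·m_0 + 8·m_1 + 2·m_2 = 6(Δ_1 - Δ_0) = 3
  2·m_1 + 8·m_2 + 2·m_3 = 6(Δ_2 - Δ_1) = 6
  2·m_2 + 8·m_3 + 2·m_4 = 6(Δ_3 - Δ_2) = -3
Natural end conditions: m_0 = m_4 = 0.
Solving: m_0 = 0, m_1 = 9/56, m_2 = 6/7, m_3 = -33/56, m_4 = 0.

-0.5893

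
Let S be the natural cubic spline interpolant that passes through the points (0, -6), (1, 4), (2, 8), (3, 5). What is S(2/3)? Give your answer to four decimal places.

Write M_i for S''(x_i). With h_i = 1, 1, 1 and divided differences Δ_i = 10, 4, -3, the continuity of S' gives the tridiagonal system
  1·M_0 + 4·M_1 + 1·M_2 = 6(Δ_1 - Δ_0) = -36
  1·M_1 + 4·M_2 + 1·M_3 = 6(Δ_2 - Δ_1) = -42
Natural end conditions: M_0 = M_3 = 0.
Hence M_0 = 0, M_1 = -34/5, M_2 = -44/5, M_3 = 0.
On [0, 1], S(x) = -6 + 167/15·x + 0·x² - 17/15·x³.
With x = 2/3: S(2/3) = 88/81.

1.0864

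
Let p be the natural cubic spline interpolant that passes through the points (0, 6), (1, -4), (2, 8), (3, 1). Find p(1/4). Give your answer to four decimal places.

1.8281

Let M_i = p''(x_i). Step sizes h_i = 1, 1, 1; slopes of the chords Δ_i = (y_(i+1) - y_i)/h_i = -10, 12, -7.
  1·M_0 + 4·M_1 + 1·M_2 = 6(Δ_1 - Δ_0) = 132
  1·M_1 + 4·M_2 + 1·M_3 = 6(Δ_2 - Δ_1) = -114
Natural end conditions: M_0 = M_3 = 0.
Forward elimination and back-substitution give M_0 = 0, M_1 = 214/5, M_2 = -196/5, M_3 = 0.
On [0, 1], p(t) = 6 - 257/15·t + 0·t² + 107/15·t³.
With t = 1/4: p(1/4) = 117/64.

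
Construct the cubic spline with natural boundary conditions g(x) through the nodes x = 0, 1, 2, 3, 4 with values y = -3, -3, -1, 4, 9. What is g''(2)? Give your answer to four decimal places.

4.2857

Write M_i for g''(x_i). With h_i = 1, 1, 1, 1 and divided differences Δ_i = 0, 2, 5, 5, the continuity of g' gives the tridiagonal system
  1·M_0 + 4·M_1 + 1·M_2 = 6(Δ_1 - Δ_0) = 12
  1·M_1 + 4·M_2 + 1·M_3 = 6(Δ_2 - Δ_1) = 18
  1·M_2 + 4·M_3 + 1·M_4 = 6(Δ_3 - Δ_2) = 0
Natural end conditions: M_0 = M_4 = 0.
Solving the tridiagonal system: M_0 = 0, M_1 = 27/14, M_2 = 30/7, M_3 = -15/14, M_4 = 0.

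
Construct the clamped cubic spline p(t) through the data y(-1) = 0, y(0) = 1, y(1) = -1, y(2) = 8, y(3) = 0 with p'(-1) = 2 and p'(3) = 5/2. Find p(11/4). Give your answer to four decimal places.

0.8302

Let M_i = p''(x_i). Step sizes h_i = 1, 1, 1, 1; slopes of the chords Δ_i = (y_(i+1) - y_i)/h_i = 1, -2, 9, -8.
  1·M_0 + 4·M_1 + 1·M_2 = 6(Δ_1 - Δ_0) = -18
  1·M_1 + 4·M_2 + 1·M_3 = 6(Δ_2 - Δ_1) = 66
  1·M_2 + 4·M_3 + 1·M_4 = 6(Δ_3 - Δ_2) = -102
Clamped end conditions give two more equations: 2h_0·M_0 + h_0·M_1 = 6(Δ_0 - p'(-1)) = -6 and h_3·M_3 + 2h_3·M_4 = 6(p'(3) - Δ_3) = 63.
Solving the tridiagonal system: M_0 = 205/56, M_1 = -373/28, M_2 = 253/8, M_3 = -1321/28, M_4 = 3085/56.
On [2, 3], p(t) = 8 - 163/112·(t - 2) - 1321/56·(t - 2)² + 1909/112·(t - 2)³.
With (t - 2) = 3/4: p(11/4) = 5951/7168.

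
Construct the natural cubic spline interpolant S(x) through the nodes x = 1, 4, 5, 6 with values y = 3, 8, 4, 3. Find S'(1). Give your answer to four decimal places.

4.1505

Let M_i = S''(x_i). Step sizes h_i = 3, 1, 1; slopes of the chords Δ_i = (y_(i+1) - y_i)/h_i = 5/3, -4, -1.
  3·M_0 + 8·M_1 + 1·M_2 = 6(Δ_1 - Δ_0) = -34
  1·M_1 + 4·M_2 + 1·M_3 = 6(Δ_2 - Δ_1) = 18
Natural end conditions: M_0 = M_3 = 0.
Forward elimination and back-substitution give M_0 = 0, M_1 = -154/31, M_2 = 178/31, M_3 = 0.
On [1, 4], S'(x) = b_0 + 2c_0·(x - 1) + 3d_0·(x - 1)² with b_0 = Δ_0 - h_0(2M_0 + M_1)/6 = 386/93, c_0 = M_0/2 = 0, d_0 = (M_1 - M_0)/(6h_0) = -77/279. So S'(1) = 386/93.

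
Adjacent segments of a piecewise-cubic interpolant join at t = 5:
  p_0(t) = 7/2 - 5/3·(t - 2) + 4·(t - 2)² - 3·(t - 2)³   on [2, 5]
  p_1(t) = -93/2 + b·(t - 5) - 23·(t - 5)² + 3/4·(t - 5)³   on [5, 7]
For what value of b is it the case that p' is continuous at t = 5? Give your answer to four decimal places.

-58.6667

p_0'(t) = -5/3 + 8·(t - 2) - 9·(t - 2)², so p_0'(5) = -176/3. On the right, p_1'(5) = b, so b = -176/3.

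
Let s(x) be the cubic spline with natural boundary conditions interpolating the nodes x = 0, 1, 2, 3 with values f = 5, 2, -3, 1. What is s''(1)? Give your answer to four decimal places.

-6.8000

Write σ_i for s''(x_i). With h_i = 1, 1, 1 and divided differences Δ_i = -3, -5, 4, the continuity of s' gives the tridiagonal system
  1·σ_0 + 4·σ_1 + 1·σ_2 = 6(Δ_1 - Δ_0) = -12
  1·σ_1 + 4·σ_2 + 1·σ_3 = 6(Δ_2 - Δ_1) = 54
Natural end conditions: σ_0 = σ_3 = 0.
Solving the tridiagonal system: σ_0 = 0, σ_1 = -34/5, σ_2 = 76/5, σ_3 = 0.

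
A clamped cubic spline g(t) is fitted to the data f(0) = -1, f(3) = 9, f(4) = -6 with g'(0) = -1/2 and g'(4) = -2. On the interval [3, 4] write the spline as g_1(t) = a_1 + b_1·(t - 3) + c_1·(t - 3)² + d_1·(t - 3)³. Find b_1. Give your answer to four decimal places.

-14.8125

Write M_i for g''(x_i). With h_i = 3, 1 and divided differences Δ_i = 10/3, -15, the continuity of g' gives the tridiagonal system
  3·M_0 + 8·M_1 + 1·M_2 = 6(Δ_1 - Δ_0) = -110
Clamped end conditions give two more equations: 2h_0·M_0 + h_0·M_1 = 6(Δ_0 - g'(0)) = 23 and h_1·M_1 + 2h_1·M_2 = 6(g'(4) - Δ_1) = 78.
Hence M_0 = 413/24, M_1 = -107/4, M_2 = 419/8.
On [3, 4], with g_1(t) = a_1 + b_1·(t - 3) + c_1·(t - 3)² + d_1·(t - 3)³: c_1 = M_1/2 = -107/8, d_1 = (M_2 - M_1)/(6h_1) = 211/16, b_1 = Δ_1 - h_1(2M_1 + M_2)/6 = -237/16.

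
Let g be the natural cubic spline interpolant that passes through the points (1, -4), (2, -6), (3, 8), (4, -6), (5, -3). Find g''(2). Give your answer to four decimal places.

39.5357

Let M_i = g''(x_i). Step sizes h_i = 1, 1, 1, 1; slopes of the chords Δ_i = (y_(i+1) - y_i)/h_i = -2, 14, -14, 3.
  1·M_0 + 4·M_1 + 1·M_2 = 6(Δ_1 - Δ_0) = 96
  1·M_1 + 4·M_2 + 1·M_3 = 6(Δ_2 - Δ_1) = -168
  1·M_2 + 4·M_3 + 1·M_4 = 6(Δ_3 - Δ_2) = 102
Natural end conditions: M_0 = M_4 = 0.
Solving the tridiagonal system: M_0 = 0, M_1 = 1107/28, M_2 = -435/7, M_3 = 1149/28, M_4 = 0.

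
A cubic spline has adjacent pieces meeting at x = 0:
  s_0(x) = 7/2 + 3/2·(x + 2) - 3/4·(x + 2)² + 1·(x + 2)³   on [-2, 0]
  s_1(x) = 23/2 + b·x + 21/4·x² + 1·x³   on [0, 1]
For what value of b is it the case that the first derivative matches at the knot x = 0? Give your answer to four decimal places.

10.5000

s_0'(x) = 3/2 - 3/2·(x + 2) + 3·(x + 2)², so s_0'(0) = 21/2. On the right, s_1'(0) = b, so b = 21/2.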